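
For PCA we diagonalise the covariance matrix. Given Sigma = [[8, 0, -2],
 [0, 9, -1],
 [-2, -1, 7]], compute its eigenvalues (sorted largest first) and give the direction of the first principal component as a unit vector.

Step 1 — characteristic polynomial p(λ) = det(λI - Sigma) = λ³ - tr·λ² + c_1·λ - det, where tr = trace, c_1 = sum of the principal 2×2 minors, det = det(Sigma):
  tr = 8 + 9 + 7 = 24,
  c_1 = (8·9 - (0)²) + (8·7 - (-2)²) + (9·7 - (-1)²) = 72 + 52 + 62 = 186,
  det = 8·(9·7 - (-1)²) - (0)·((0)·7 - (-1)·(-2)) + (-2)·((0)·(-1) - 9·(-2)) = 8·(62) - (0)·(-2) + (-2)·(18) = 460.
  So p(λ) = λ³ - 24λ² + 186λ - 460.
Step 2 — look for an integer root (rational root theorem: any rational root is an integer divisor of 460). Testing λ = 10:
  p(10) = 1000 - 2400 + 1860 - 460 = 0  ✓
  Dividing out (λ - 10): p(λ) = (λ - 10)(λ² - 14λ + 46).
Step 3 — remaining eigenvalues from the quadratic λ² - 14λ + 46 = 0:
  Δ = 14² - 4·46 = 196 - 184 = 12,  λ = (14 ± √12)/2 = (14 ± 3.4641)/2 ≈ 8.7321 or 5.2679.
  Sorted: λ_1 = 10,  λ_2 = 8.7321,  λ_3 = 5.2679  (check: sum = 24 = tr ✓).

Step 4 — unit eigenvector for λ_1 = 10: v spans the null space of (Sigma - λ_1 I), whose rows are
  r_1 = (-2, 0, -2),  r_2 = (0, -1, -1),  r_3 = (-2, -1, -3).
  v is orthogonal to every row, so take v ∝ r_1 × r_2 = ((0)·(-1) - (-2)·(-1), (-2)·(0) - (-2)·(-1), (-2)·(-1) - (0)·(0)) = (-2, -2, 2).
  Rescale (divide by 2; multiply by -1 so the first nonzero entry is positive): u = (1, 1, -1).
  ||u|| = √((1)² + (1)² + (-1)²) = √(3) ≈ 1.7321,  v_1 = u/||u|| ≈ (0.5774, 0.5774, -0.5774) (||v_1|| = 1).

λ_1 = 10,  λ_2 = 8.7321,  λ_3 = 5.2679;  v_1 ≈ (0.5774, 0.5774, -0.5774)


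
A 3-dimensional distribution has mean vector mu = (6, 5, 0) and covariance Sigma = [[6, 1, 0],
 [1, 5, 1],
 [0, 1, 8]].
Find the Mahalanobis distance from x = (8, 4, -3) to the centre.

Step 1 — centre the observation: (x - mu) = (2, -1, -3).

Step 2 — invert Sigma (cofactor / det for 3×3, or solve directly):
  Sigma^{-1} = [[0.1726, -0.0354, 0.0044],
 [-0.0354, 0.2124, -0.0265],
 [0.0044, -0.0265, 0.1283]].

Step 3 — form the quadratic (x - mu)^T · Sigma^{-1} · (x - mu):
  Sigma^{-1} · (x - mu) = (0.3673, -0.2035, -0.3496).
  (x - mu)^T · [Sigma^{-1} · (x - mu)] = (2)·(0.3673) + (-1)·(-0.2035) + (-3)·(-0.3496) = 1.9867.

Step 4 — take square root: d = √(1.9867) ≈ 1.4095.

d(x, mu) = √(1.9867) ≈ 1.4095


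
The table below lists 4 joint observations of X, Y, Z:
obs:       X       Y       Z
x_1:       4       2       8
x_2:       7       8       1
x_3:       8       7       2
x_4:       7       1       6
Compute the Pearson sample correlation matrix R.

Step 1 — column means:
  mean(X) = (4 + 7 + 8 + 7) / 4 = 26/4 = 6.5
  mean(Y) = (2 + 8 + 7 + 1) / 4 = 18/4 = 4.5
  mean(Z) = (8 + 1 + 2 + 6) / 4 = 17/4 = 4.25

Step 2 — sample variances and covariances s[i,j] = (1/(n-1)) · Σ_k (x_{k,i} - mean_i) · (x_{k,j} - mean_j), with n-1 = 3:
  s[X,X] = ((-2.5)·(-2.5) + (0.5)·(0.5) + (1.5)·(1.5) + (0.5)·(0.5)) / 3 = 9/3 = 3
  s[X,Y] = ((-2.5)·(-2.5) + (0.5)·(3.5) + (1.5)·(2.5) + (0.5)·(-3.5)) / 3 = 10/3 = 3.3333
  s[X,Z] = ((-2.5)·(3.75) + (0.5)·(-3.25) + (1.5)·(-2.25) + (0.5)·(1.75)) / 3 = -13.5/3 = -4.5
  s[Y,Y] = ((-2.5)·(-2.5) + (3.5)·(3.5) + (2.5)·(2.5) + (-3.5)·(-3.5)) / 3 = 37/3 = 12.3333
  s[Y,Z] = ((-2.5)·(3.75) + (3.5)·(-3.25) + (2.5)·(-2.25) + (-3.5)·(1.75)) / 3 = -32.5/3 = -10.8333
  s[Z,Z] = ((3.75)·(3.75) + (-3.25)·(-3.25) + (-2.25)·(-2.25) + (1.75)·(1.75)) / 3 = 32.75/3 = 10.9167
  Sample standard deviations s_i = √(s[i,i]):
  s(X) = √(3) = 1.7321
  s(Y) = √(12.3333) = 3.5119
  s(Z) = √(10.9167) = 3.304

Step 3 — r_{ij} = s_{ij} / (s_i · s_j):
  r[X,X] = 1 (diagonal).
  r[X,Y] = 3.3333 / (1.7321 · 3.5119) = 3.3333 / 6.0828 = 0.548
  r[X,Z] = -4.5 / (1.7321 · 3.304) = -4.5 / 5.7228 = -0.7863
  r[Y,Y] = 1 (diagonal).
  r[Y,Z] = -10.8333 / (3.5119 · 3.304) = -10.8333 / 11.6034 = -0.9336
  r[Z,Z] = 1 (diagonal).

R is symmetric with unit diagonal. Assembling:

R = [[1, 0.548, -0.7863],
 [0.548, 1, -0.9336],
 [-0.7863, -0.9336, 1]]


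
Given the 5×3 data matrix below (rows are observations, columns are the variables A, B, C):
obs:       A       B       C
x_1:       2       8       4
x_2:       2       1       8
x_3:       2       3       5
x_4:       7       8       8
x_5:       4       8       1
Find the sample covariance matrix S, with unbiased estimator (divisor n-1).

Step 1 — column means:
  mean(A) = (2 + 2 + 2 + 7 + 4) / 5 = 17/5 = 3.4
  mean(B) = (8 + 1 + 3 + 8 + 8) / 5 = 28/5 = 5.6
  mean(C) = (4 + 8 + 5 + 8 + 1) / 5 = 26/5 = 5.2

Step 2 — sample covariance S[i,j] = (1/(n-1)) · Σ_k (x_{k,i} - mean_i) · (x_{k,j} - mean_j), with n-1 = 4.
  S[A,A] = ((-1.4)·(-1.4) + (-1.4)·(-1.4) + (-1.4)·(-1.4) + (3.6)·(3.6) + (0.6)·(0.6)) / 4 = 19.2/4 = 4.8
  S[A,B] = ((-1.4)·(2.4) + (-1.4)·(-4.6) + (-1.4)·(-2.6) + (3.6)·(2.4) + (0.6)·(2.4)) / 4 = 16.8/4 = 4.2
  S[A,C] = ((-1.4)·(-1.2) + (-1.4)·(2.8) + (-1.4)·(-0.2) + (3.6)·(2.8) + (0.6)·(-4.2)) / 4 = 5.6/4 = 1.4
  S[B,B] = ((2.4)·(2.4) + (-4.6)·(-4.6) + (-2.6)·(-2.6) + (2.4)·(2.4) + (2.4)·(2.4)) / 4 = 45.2/4 = 11.3
  S[B,C] = ((2.4)·(-1.2) + (-4.6)·(2.8) + (-2.6)·(-0.2) + (2.4)·(2.8) + (2.4)·(-4.2)) / 4 = -18.6/4 = -4.65
  S[C,C] = ((-1.2)·(-1.2) + (2.8)·(2.8) + (-0.2)·(-0.2) + (2.8)·(2.8) + (-4.2)·(-4.2)) / 4 = 34.8/4 = 8.7

S is symmetric (S[j,i] = S[i,j]). Assembling:

S = [[4.8, 4.2, 1.4],
 [4.2, 11.3, -4.65],
 [1.4, -4.65, 8.7]]


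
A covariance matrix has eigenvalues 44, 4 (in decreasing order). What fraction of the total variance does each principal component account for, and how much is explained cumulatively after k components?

Step 1 — total variance = trace(Sigma) = Σ λ_i = 44 + 4 = 48.

Step 2 — fraction explained by component i = λ_i / Σ λ:
  PC1: 44/48 = 0.9167
  PC2: 4/48 = 0.0833

Step 3 — cumulative fraction after k components = (λ_1 + ... + λ_k) / Σ λ:
  k = 1: 44/48 = 0.9167
  k = 2: (44 + 4)/48 = 48/48 = 1

Summary (fraction, with percent):

explained: PC1 0.9167 (91.67%), PC2 0.0833 (8.33%);  cumulative: 0.9167, 1


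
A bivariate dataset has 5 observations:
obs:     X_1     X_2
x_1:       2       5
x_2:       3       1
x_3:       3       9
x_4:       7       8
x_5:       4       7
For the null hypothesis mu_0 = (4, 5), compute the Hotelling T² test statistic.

Step 1 — sample mean vector:
  mean(X_1) = (2 + 3 + 3 + 7 + 4) / 5 = 19/5 = 3.8
  mean(X_2) = (5 + 1 + 9 + 8 + 7) / 5 = 30/5 = 6
  x̄ = (3.8, 6),  deviation x̄ - mu_0 = (3.8, 6) - (4, 5) = (-0.2, 1).

Step 2 — sample covariance matrix, S[i,j] = (1/(n-1)) · Σ_k (x_{k,i} - mean_i) · (x_{k,j} - mean_j), divisor n-1 = 4:
  S[X_1,X_1] = ((-1.8)·(-1.8) + (-0.8)·(-0.8) + (-0.8)·(-0.8) + (3.2)·(3.2) + (0.2)·(0.2)) / 4 = 14.8/4 = 3.7
  S[X_1,X_2] = ((-1.8)·(-1) + (-0.8)·(-5) + (-0.8)·(3) + (3.2)·(2) + (0.2)·(1)) / 4 = 10/4 = 2.5
  S[X_2,X_2] = ((-1)·(-1) + (-5)·(-5) + (3)·(3) + (2)·(2) + (1)·(1)) / 4 = 40/4 = 10
  S = [[3.7, 2.5],
 [2.5, 10]].

Step 3 — invert S. det(S) = 3.7·10 - (2.5)² = 30.75.
  S^{-1} = (1/det) · [[d, -b], [-b, a]] = [[0.3252, -0.0813],
 [-0.0813, 0.1203]].

Step 4 — quadratic form (x̄ - mu_0)^T · S^{-1} · (x̄ - mu_0):
  S^{-1} · (x̄ - mu_0) = (-0.1463, 0.1366),
  (x̄ - mu_0)^T · [...] = (-0.2)·(-0.1463) + (1)·(0.1366) = 0.1659.

Step 5 — scale by n: T² = 5 · 0.1659 = 0.8293.

T² ≈ 0.8293


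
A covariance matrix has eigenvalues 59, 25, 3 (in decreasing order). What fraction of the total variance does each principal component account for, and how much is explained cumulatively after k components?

Step 1 — total variance = trace(Sigma) = Σ λ_i = 59 + 25 + 3 = 87.

Step 2 — fraction explained by component i = λ_i / Σ λ:
  PC1: 59/87 = 0.6782
  PC2: 25/87 = 0.2874
  PC3: 3/87 = 0.0345

Step 3 — cumulative fraction after k components = (λ_1 + ... + λ_k) / Σ λ:
  k = 1: 59/87 = 0.6782
  k = 2: (59 + 25)/87 = 84/87 = 0.9655
  k = 3: (59 + 25 + 3)/87 = 87/87 = 1

Summary (fraction, with percent):

explained: PC1 0.6782 (67.82%), PC2 0.2874 (28.74%), PC3 0.0345 (3.45%);  cumulative: 0.6782, 0.9655, 1


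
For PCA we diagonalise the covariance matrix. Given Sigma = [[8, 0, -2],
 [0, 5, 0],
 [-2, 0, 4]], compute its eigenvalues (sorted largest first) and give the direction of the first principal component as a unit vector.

Step 1 — characteristic polynomial p(λ) = det(λI - Sigma) = λ³ - tr·λ² + c_1·λ - det, where tr = trace, c_1 = sum of the principal 2×2 minors, det = det(Sigma):
  tr = 8 + 5 + 4 = 17,
  c_1 = (8·5 - (0)²) + (8·4 - (-2)²) + (5·4 - (0)²) = 40 + 28 + 20 = 88,
  det = 8·(5·4 - (0)²) - (0)·((0)·4 - (0)·(-2)) + (-2)·((0)·(0) - 5·(-2)) = 8·(20) - (0)·(0) + (-2)·(10) = 140.
  So p(λ) = λ³ - 17λ² + 88λ - 140.
Step 2 — look for an integer root (rational root theorem: any rational root is an integer divisor of 140). Testing λ = 5:
  p(5) = 125 - 425 + 440 - 140 = 0  ✓
  Dividing out (λ - 5): p(λ) = (λ - 5)(λ² - 12λ + 28).
Step 3 — remaining eigenvalues from the quadratic λ² - 12λ + 28 = 0:
  Δ = 12² - 4·28 = 144 - 112 = 32,  λ = (12 ± √32)/2 = (12 ± 5.6569)/2 ≈ 8.8284 or 3.1716.
  Sorted: λ_1 = 8.8284,  λ_2 = 5,  λ_3 = 3.1716  (check: sum = 17 = tr ✓).

Step 4 — unit eigenvector for λ_1 ≈ 8.8284: v spans the null space of (Sigma - λ_1 I), whose rows are
  r_1 = (-0.8284, 0, -2),  r_2 = (0, -3.8284, 0),  r_3 = (-2, 0, -4.8284).
  v is orthogonal to every row, so take v ∝ r_1 × r_2 = ((0)·(0) - (-2)·(-3.8284), (-2)·(0) - (-0.8284)·(0), (-0.8284)·(-3.8284) - (0)·(0)) ≈ (-7.6569, 0, 3.1716).
  Rescale (multiply by -1 so the first nonzero entry is positive): u = (7.6569, 0, -3.1716).
  ||u|| = √((7.6569)² + (0)² + (-3.1716)²) = √(68.6863) ≈ 8.2877,  v_1 = u/||u|| ≈ (0.9239, 0, -0.3827) (||v_1|| = 1).

λ_1 = 8.8284,  λ_2 = 5,  λ_3 = 3.1716;  v_1 ≈ (0.9239, 0, -0.3827)


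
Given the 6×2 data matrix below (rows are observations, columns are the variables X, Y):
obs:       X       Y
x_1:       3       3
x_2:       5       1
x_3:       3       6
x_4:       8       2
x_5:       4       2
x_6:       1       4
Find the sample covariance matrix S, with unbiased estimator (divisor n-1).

Step 1 — column means:
  mean(X) = (3 + 5 + 3 + 8 + 4 + 1) / 6 = 24/6 = 4
  mean(Y) = (3 + 1 + 6 + 2 + 2 + 4) / 6 = 18/6 = 3

Step 2 — sample covariance S[i,j] = (1/(n-1)) · Σ_k (x_{k,i} - mean_i) · (x_{k,j} - mean_j), with n-1 = 5.
  S[X,X] = ((-1)·(-1) + (1)·(1) + (-1)·(-1) + (4)·(4) + (0)·(0) + (-3)·(-3)) / 5 = 28/5 = 5.6
  S[X,Y] = ((-1)·(0) + (1)·(-2) + (-1)·(3) + (4)·(-1) + (0)·(-1) + (-3)·(1)) / 5 = -12/5 = -2.4
  S[Y,Y] = ((0)·(0) + (-2)·(-2) + (3)·(3) + (-1)·(-1) + (-1)·(-1) + (1)·(1)) / 5 = 16/5 = 3.2

S is symmetric (S[j,i] = S[i,j]). Assembling:

S = [[5.6, -2.4],
 [-2.4, 3.2]]


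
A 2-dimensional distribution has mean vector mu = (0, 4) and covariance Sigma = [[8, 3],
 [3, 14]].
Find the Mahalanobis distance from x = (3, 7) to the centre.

Step 1 — centre the observation: (x - mu) = (3, 3).

Step 2 — invert Sigma. det(Sigma) = 8·14 - (3)² = 103.
  Sigma^{-1} = (1/det) · [[d, -b], [-b, a]] = [[0.1359, -0.0291],
 [-0.0291, 0.0777]].

Step 3 — form the quadratic (x - mu)^T · Sigma^{-1} · (x - mu):
  Sigma^{-1} · (x - mu) = (0.3204, 0.1456).
  (x - mu)^T · [Sigma^{-1} · (x - mu)] = (3)·(0.3204) + (3)·(0.1456) = 1.3981.

Step 4 — take square root: d = √(1.3981) ≈ 1.1824.

d(x, mu) = √(1.3981) ≈ 1.1824


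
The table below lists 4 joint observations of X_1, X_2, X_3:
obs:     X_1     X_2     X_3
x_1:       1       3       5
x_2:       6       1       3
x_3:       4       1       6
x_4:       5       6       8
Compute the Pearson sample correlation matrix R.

Step 1 — column means:
  mean(X_1) = (1 + 6 + 4 + 5) / 4 = 16/4 = 4
  mean(X_2) = (3 + 1 + 1 + 6) / 4 = 11/4 = 2.75
  mean(X_3) = (5 + 3 + 6 + 8) / 4 = 22/4 = 5.5

Step 2 — sample variances and covariances s[i,j] = (1/(n-1)) · Σ_k (x_{k,i} - mean_i) · (x_{k,j} - mean_j), with n-1 = 3:
  s[X_1,X_1] = ((-3)·(-3) + (2)·(2) + (0)·(0) + (1)·(1)) / 3 = 14/3 = 4.6667
  s[X_1,X_2] = ((-3)·(0.25) + (2)·(-1.75) + (0)·(-1.75) + (1)·(3.25)) / 3 = -1/3 = -0.3333
  s[X_1,X_3] = ((-3)·(-0.5) + (2)·(-2.5) + (0)·(0.5) + (1)·(2.5)) / 3 = -1/3 = -0.3333
  s[X_2,X_2] = ((0.25)·(0.25) + (-1.75)·(-1.75) + (-1.75)·(-1.75) + (3.25)·(3.25)) / 3 = 16.75/3 = 5.5833
  s[X_2,X_3] = ((0.25)·(-0.5) + (-1.75)·(-2.5) + (-1.75)·(0.5) + (3.25)·(2.5)) / 3 = 11.5/3 = 3.8333
  s[X_3,X_3] = ((-0.5)·(-0.5) + (-2.5)·(-2.5) + (0.5)·(0.5) + (2.5)·(2.5)) / 3 = 13/3 = 4.3333
  Sample standard deviations s_i = √(s[i,i]):
  s(X_1) = √(4.6667) = 2.1602
  s(X_2) = √(5.5833) = 2.3629
  s(X_3) = √(4.3333) = 2.0817

Step 3 — r_{ij} = s_{ij} / (s_i · s_j):
  r[X_1,X_1] = 1 (diagonal).
  r[X_1,X_2] = -0.3333 / (2.1602 · 2.3629) = -0.3333 / 5.1045 = -0.0653
  r[X_1,X_3] = -0.3333 / (2.1602 · 2.0817) = -0.3333 / 4.4969 = -0.0741
  r[X_2,X_2] = 1 (diagonal).
  r[X_2,X_3] = 3.8333 / (2.3629 · 2.0817) = 3.8333 / 4.9188 = 0.7793
  r[X_3,X_3] = 1 (diagonal).

R is symmetric with unit diagonal. Assembling:

R = [[1, -0.0653, -0.0741],
 [-0.0653, 1, 0.7793],
 [-0.0741, 0.7793, 1]]


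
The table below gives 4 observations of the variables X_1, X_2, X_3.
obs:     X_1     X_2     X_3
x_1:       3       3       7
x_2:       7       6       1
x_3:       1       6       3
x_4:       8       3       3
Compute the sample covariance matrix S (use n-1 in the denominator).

Step 1 — column means:
  mean(X_1) = (3 + 7 + 1 + 8) / 4 = 19/4 = 4.75
  mean(X_2) = (3 + 6 + 6 + 3) / 4 = 18/4 = 4.5
  mean(X_3) = (7 + 1 + 3 + 3) / 4 = 14/4 = 3.5

Step 2 — sample covariance S[i,j] = (1/(n-1)) · Σ_k (x_{k,i} - mean_i) · (x_{k,j} - mean_j), with n-1 = 3.
  S[X_1,X_1] = ((-1.75)·(-1.75) + (2.25)·(2.25) + (-3.75)·(-3.75) + (3.25)·(3.25)) / 3 = 32.75/3 = 10.9167
  S[X_1,X_2] = ((-1.75)·(-1.5) + (2.25)·(1.5) + (-3.75)·(1.5) + (3.25)·(-1.5)) / 3 = -4.5/3 = -1.5
  S[X_1,X_3] = ((-1.75)·(3.5) + (2.25)·(-2.5) + (-3.75)·(-0.5) + (3.25)·(-0.5)) / 3 = -11.5/3 = -3.8333
  S[X_2,X_2] = ((-1.5)·(-1.5) + (1.5)·(1.5) + (1.5)·(1.5) + (-1.5)·(-1.5)) / 3 = 9/3 = 3
  S[X_2,X_3] = ((-1.5)·(3.5) + (1.5)·(-2.5) + (1.5)·(-0.5) + (-1.5)·(-0.5)) / 3 = -9/3 = -3
  S[X_3,X_3] = ((3.5)·(3.5) + (-2.5)·(-2.5) + (-0.5)·(-0.5) + (-0.5)·(-0.5)) / 3 = 19/3 = 6.3333

S is symmetric (S[j,i] = S[i,j]). Assembling:

S = [[10.9167, -1.5, -3.8333],
 [-1.5, 3, -3],
 [-3.8333, -3, 6.3333]]


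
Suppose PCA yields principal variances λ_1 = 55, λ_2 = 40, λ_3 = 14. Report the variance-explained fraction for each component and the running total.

Step 1 — total variance = trace(Sigma) = Σ λ_i = 55 + 40 + 14 = 109.

Step 2 — fraction explained by component i = λ_i / Σ λ:
  PC1: 55/109 = 0.5046
  PC2: 40/109 = 0.367
  PC3: 14/109 = 0.1284

Step 3 — cumulative fraction after k components = (λ_1 + ... + λ_k) / Σ λ:
  k = 1: 55/109 = 0.5046
  k = 2: (55 + 40)/109 = 95/109 = 0.8716
  k = 3: (55 + 40 + 14)/109 = 109/109 = 1

Summary (fraction, with percent):

explained: PC1 0.5046 (50.46%), PC2 0.367 (36.7%), PC3 0.1284 (12.84%);  cumulative: 0.5046, 0.8716, 1


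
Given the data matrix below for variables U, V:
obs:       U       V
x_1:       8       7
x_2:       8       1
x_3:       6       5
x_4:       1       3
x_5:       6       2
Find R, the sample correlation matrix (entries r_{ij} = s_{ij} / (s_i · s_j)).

Step 1 — column means:
  mean(U) = (8 + 8 + 6 + 1 + 6) / 5 = 29/5 = 5.8
  mean(V) = (7 + 1 + 5 + 3 + 2) / 5 = 18/5 = 3.6

Step 2 — sample variances and covariances s[i,j] = (1/(n-1)) · Σ_k (x_{k,i} - mean_i) · (x_{k,j} - mean_j), with n-1 = 4:
  s[U,U] = ((2.2)·(2.2) + (2.2)·(2.2) + (0.2)·(0.2) + (-4.8)·(-4.8) + (0.2)·(0.2)) / 4 = 32.8/4 = 8.2
  s[U,V] = ((2.2)·(3.4) + (2.2)·(-2.6) + (0.2)·(1.4) + (-4.8)·(-0.6) + (0.2)·(-1.6)) / 4 = 4.6/4 = 1.15
  s[V,V] = ((3.4)·(3.4) + (-2.6)·(-2.6) + (1.4)·(1.4) + (-0.6)·(-0.6) + (-1.6)·(-1.6)) / 4 = 23.2/4 = 5.8
  Sample standard deviations s_i = √(s[i,i]):
  s(U) = √(8.2) = 2.8636
  s(V) = √(5.8) = 2.4083

Step 3 — r_{ij} = s_{ij} / (s_i · s_j):
  r[U,U] = 1 (diagonal).
  r[U,V] = 1.15 / (2.8636 · 2.4083) = 1.15 / 6.8964 = 0.1668
  r[V,V] = 1 (diagonal).

R is symmetric with unit diagonal. Assembling:

R = [[1, 0.1668],
 [0.1668, 1]]


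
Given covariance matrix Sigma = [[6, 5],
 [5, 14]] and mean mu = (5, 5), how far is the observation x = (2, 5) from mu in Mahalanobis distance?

Step 1 — centre the observation: (x - mu) = (-3, 0).

Step 2 — invert Sigma. det(Sigma) = 6·14 - (5)² = 59.
  Sigma^{-1} = (1/det) · [[d, -b], [-b, a]] = [[0.2373, -0.0847],
 [-0.0847, 0.1017]].

Step 3 — form the quadratic (x - mu)^T · Sigma^{-1} · (x - mu):
  Sigma^{-1} · (x - mu) = (-0.7119, 0.2542).
  (x - mu)^T · [Sigma^{-1} · (x - mu)] = (-3)·(-0.7119) + (0)·(0.2542) = 2.1356.

Step 4 — take square root: d = √(2.1356) ≈ 1.4614.

d(x, mu) = √(2.1356) ≈ 1.4614


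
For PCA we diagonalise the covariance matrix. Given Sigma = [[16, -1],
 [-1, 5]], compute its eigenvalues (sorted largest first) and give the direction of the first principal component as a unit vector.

Step 1 — characteristic polynomial of 2×2 Sigma:
  det(Sigma - λI) = λ² - trace · λ + det = 0.
  trace = 16 + 5 = 21, det = 16·5 - (-1)² = 79.
Step 2 — discriminant:
  Δ = trace² - 4·det = 441 - 316 = 125.
Step 3 — eigenvalues:
  λ = (trace ± √Δ)/2 = (21 ± 11.1803)/2,
  λ_1 = 16.0902,  λ_2 = 4.9098.

Step 4 — unit eigenvector for λ_1: solve (Sigma - λ_1 I)v = 0. First row:
  (16 - 16.0902)·v_x + (-1)·v_y = 0, i.e. (-0.0902)·v_x + (-1)·v_y = 0,
  so v ∝ (b, λ_1 - a) = (-1, 0.0902); multiply by -1 so the first entry is positive: u = (1, -0.0902).
  ||u|| = √((1)² + (-0.0902)²) = √(1.0081) ≈ 1.0041,
  v_1 = u/||u|| ≈ (0.996, -0.0898) (||v_1|| = 1).

λ_1 = 16.0902,  λ_2 = 4.9098;  v_1 ≈ (0.996, -0.0898)


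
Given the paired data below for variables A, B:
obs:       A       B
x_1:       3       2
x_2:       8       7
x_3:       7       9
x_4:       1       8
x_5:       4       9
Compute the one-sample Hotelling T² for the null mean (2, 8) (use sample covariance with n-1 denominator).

Step 1 — sample mean vector:
  mean(A) = (3 + 8 + 7 + 1 + 4) / 5 = 23/5 = 4.6
  mean(B) = (2 + 7 + 9 + 8 + 9) / 5 = 35/5 = 7
  x̄ = (4.6, 7),  deviation x̄ - mu_0 = (4.6, 7) - (2, 8) = (2.6, -1).

Step 2 — sample covariance matrix, S[i,j] = (1/(n-1)) · Σ_k (x_{k,i} - mean_i) · (x_{k,j} - mean_j), divisor n-1 = 4:
  S[A,A] = ((-1.6)·(-1.6) + (3.4)·(3.4) + (2.4)·(2.4) + (-3.6)·(-3.6) + (-0.6)·(-0.6)) / 4 = 33.2/4 = 8.3
  S[A,B] = ((-1.6)·(-5) + (3.4)·(0) + (2.4)·(2) + (-3.6)·(1) + (-0.6)·(2)) / 4 = 8/4 = 2
  S[B,B] = ((-5)·(-5) + (0)·(0) + (2)·(2) + (1)·(1) + (2)·(2)) / 4 = 34/4 = 8.5
  S = [[8.3, 2],
 [2, 8.5]].

Step 3 — invert S. det(S) = 8.3·8.5 - (2)² = 66.55.
  S^{-1} = (1/det) · [[d, -b], [-b, a]] = [[0.1277, -0.0301],
 [-0.0301, 0.1247]].

Step 4 — quadratic form (x̄ - mu_0)^T · S^{-1} · (x̄ - mu_0):
  S^{-1} · (x̄ - mu_0) = (0.3621, -0.2029),
  (x̄ - mu_0)^T · [...] = (2.6)·(0.3621) + (-1)·(-0.2029) = 1.1444.

Step 5 — scale by n: T² = 5 · 1.1444 = 5.722.

T² ≈ 5.722


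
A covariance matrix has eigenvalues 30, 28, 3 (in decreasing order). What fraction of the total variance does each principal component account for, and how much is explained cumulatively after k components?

Step 1 — total variance = trace(Sigma) = Σ λ_i = 30 + 28 + 3 = 61.

Step 2 — fraction explained by component i = λ_i / Σ λ:
  PC1: 30/61 = 0.4918
  PC2: 28/61 = 0.459
  PC3: 3/61 = 0.0492

Step 3 — cumulative fraction after k components = (λ_1 + ... + λ_k) / Σ λ:
  k = 1: 30/61 = 0.4918
  k = 2: (30 + 28)/61 = 58/61 = 0.9508
  k = 3: (30 + 28 + 3)/61 = 61/61 = 1

Summary (fraction, with percent):

explained: PC1 0.4918 (49.18%), PC2 0.459 (45.9%), PC3 0.0492 (4.92%);  cumulative: 0.4918, 0.9508, 1


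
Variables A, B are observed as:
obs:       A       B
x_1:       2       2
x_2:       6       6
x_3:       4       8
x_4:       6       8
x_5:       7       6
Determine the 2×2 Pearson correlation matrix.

Step 1 — column means:
  mean(A) = (2 + 6 + 4 + 6 + 7) / 5 = 25/5 = 5
  mean(B) = (2 + 6 + 8 + 8 + 6) / 5 = 30/5 = 6

Step 2 — sample variances and covariances s[i,j] = (1/(n-1)) · Σ_k (x_{k,i} - mean_i) · (x_{k,j} - mean_j), with n-1 = 4:
  s[A,A] = ((-3)·(-3) + (1)·(1) + (-1)·(-1) + (1)·(1) + (2)·(2)) / 4 = 16/4 = 4
  s[A,B] = ((-3)·(-4) + (1)·(0) + (-1)·(2) + (1)·(2) + (2)·(0)) / 4 = 12/4 = 3
  s[B,B] = ((-4)·(-4) + (0)·(0) + (2)·(2) + (2)·(2) + (0)·(0)) / 4 = 24/4 = 6
  Sample standard deviations s_i = √(s[i,i]):
  s(A) = √(4) = 2
  s(B) = √(6) = 2.4495

Step 3 — r_{ij} = s_{ij} / (s_i · s_j):
  r[A,A] = 1 (diagonal).
  r[A,B] = 3 / (2 · 2.4495) = 3 / 4.899 = 0.6124
  r[B,B] = 1 (diagonal).

R is symmetric with unit diagonal. Assembling:

R = [[1, 0.6124],
 [0.6124, 1]]


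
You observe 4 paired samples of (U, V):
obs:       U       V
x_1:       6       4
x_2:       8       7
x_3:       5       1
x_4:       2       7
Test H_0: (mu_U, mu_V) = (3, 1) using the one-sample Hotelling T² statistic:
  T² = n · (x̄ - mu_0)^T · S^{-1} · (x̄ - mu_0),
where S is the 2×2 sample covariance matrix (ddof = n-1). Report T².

Step 1 — sample mean vector:
  mean(U) = (6 + 8 + 5 + 2) / 4 = 21/4 = 5.25
  mean(V) = (4 + 7 + 1 + 7) / 4 = 19/4 = 4.75
  x̄ = (5.25, 4.75),  deviation x̄ - mu_0 = (5.25, 4.75) - (3, 1) = (2.25, 3.75).

Step 2 — sample covariance matrix, S[i,j] = (1/(n-1)) · Σ_k (x_{k,i} - mean_i) · (x_{k,j} - mean_j), divisor n-1 = 3:
  S[U,U] = ((0.75)·(0.75) + (2.75)·(2.75) + (-0.25)·(-0.25) + (-3.25)·(-3.25)) / 3 = 18.75/3 = 6.25
  S[U,V] = ((0.75)·(-0.75) + (2.75)·(2.25) + (-0.25)·(-3.75) + (-3.25)·(2.25)) / 3 = -0.75/3 = -0.25
  S[V,V] = ((-0.75)·(-0.75) + (2.25)·(2.25) + (-3.75)·(-3.75) + (2.25)·(2.25)) / 3 = 24.75/3 = 8.25
  S = [[6.25, -0.25],
 [-0.25, 8.25]].

Step 3 — invert S. det(S) = 6.25·8.25 - (-0.25)² = 51.5.
  S^{-1} = (1/det) · [[d, -b], [-b, a]] = [[0.1602, 0.0049],
 [0.0049, 0.1214]].

Step 4 — quadratic form (x̄ - mu_0)^T · S^{-1} · (x̄ - mu_0):
  S^{-1} · (x̄ - mu_0) = (0.3786, 0.466),
  (x̄ - mu_0)^T · [...] = (2.25)·(0.3786) + (3.75)·(0.466) = 2.5995.

Step 5 — scale by n: T² = 4 · 2.5995 = 10.3981.

T² ≈ 10.3981


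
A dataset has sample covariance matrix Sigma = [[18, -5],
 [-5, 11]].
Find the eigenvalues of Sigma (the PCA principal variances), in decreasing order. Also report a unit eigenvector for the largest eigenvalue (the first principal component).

Step 1 — characteristic polynomial of 2×2 Sigma:
  det(Sigma - λI) = λ² - trace · λ + det = 0.
  trace = 18 + 11 = 29, det = 18·11 - (-5)² = 173.
Step 2 — discriminant:
  Δ = trace² - 4·det = 841 - 692 = 149.
Step 3 — eigenvalues:
  λ = (trace ± √Δ)/2 = (29 ± 12.2066)/2,
  λ_1 = 20.6033,  λ_2 = 8.3967.

Step 4 — unit eigenvector for λ_1: solve (Sigma - λ_1 I)v = 0. First row:
  (18 - 20.6033)·v_x + (-5)·v_y = 0, i.e. (-2.6033)·v_x + (-5)·v_y = 0,
  so v ∝ (b, λ_1 - a) = (-5, 2.6033); multiply by -1 so the first entry is positive: u = (5, -2.6033).
  ||u|| = √((5)² + (-2.6033)²) = √(31.7771) ≈ 5.6371,
  v_1 = u/||u|| ≈ (0.887, -0.4618) (||v_1|| = 1).

λ_1 = 20.6033,  λ_2 = 8.3967;  v_1 ≈ (0.887, -0.4618)


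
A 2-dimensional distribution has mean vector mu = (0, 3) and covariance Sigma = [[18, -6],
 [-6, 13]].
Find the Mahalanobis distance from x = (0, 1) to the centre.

Step 1 — centre the observation: (x - mu) = (0, -2).

Step 2 — invert Sigma. det(Sigma) = 18·13 - (-6)² = 198.
  Sigma^{-1} = (1/det) · [[d, -b], [-b, a]] = [[0.0657, 0.0303],
 [0.0303, 0.0909]].

Step 3 — form the quadratic (x - mu)^T · Sigma^{-1} · (x - mu):
  Sigma^{-1} · (x - mu) = (-0.0606, -0.1818).
  (x - mu)^T · [Sigma^{-1} · (x - mu)] = (0)·(-0.0606) + (-2)·(-0.1818) = 0.3636.

Step 4 — take square root: d = √(0.3636) ≈ 0.603.

d(x, mu) = √(0.3636) ≈ 0.603


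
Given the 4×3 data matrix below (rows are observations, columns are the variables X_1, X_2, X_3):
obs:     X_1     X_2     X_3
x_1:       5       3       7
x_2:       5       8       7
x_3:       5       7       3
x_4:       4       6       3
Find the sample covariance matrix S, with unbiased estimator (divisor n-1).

Step 1 — column means:
  mean(X_1) = (5 + 5 + 5 + 4) / 4 = 19/4 = 4.75
  mean(X_2) = (3 + 8 + 7 + 6) / 4 = 24/4 = 6
  mean(X_3) = (7 + 7 + 3 + 3) / 4 = 20/4 = 5

Step 2 — sample covariance S[i,j] = (1/(n-1)) · Σ_k (x_{k,i} - mean_i) · (x_{k,j} - mean_j), with n-1 = 3.
  S[X_1,X_1] = ((0.25)·(0.25) + (0.25)·(0.25) + (0.25)·(0.25) + (-0.75)·(-0.75)) / 3 = 0.75/3 = 0.25
  S[X_1,X_2] = ((0.25)·(-3) + (0.25)·(2) + (0.25)·(1) + (-0.75)·(0)) / 3 = 0/3 = 0
  S[X_1,X_3] = ((0.25)·(2) + (0.25)·(2) + (0.25)·(-2) + (-0.75)·(-2)) / 3 = 2/3 = 0.6667
  S[X_2,X_2] = ((-3)·(-3) + (2)·(2) + (1)·(1) + (0)·(0)) / 3 = 14/3 = 4.6667
  S[X_2,X_3] = ((-3)·(2) + (2)·(2) + (1)·(-2) + (0)·(-2)) / 3 = -4/3 = -1.3333
  S[X_3,X_3] = ((2)·(2) + (2)·(2) + (-2)·(-2) + (-2)·(-2)) / 3 = 16/3 = 5.3333

S is symmetric (S[j,i] = S[i,j]). Assembling:

S = [[0.25, 0, 0.6667],
 [0, 4.6667, -1.3333],
 [0.6667, -1.3333, 5.3333]]


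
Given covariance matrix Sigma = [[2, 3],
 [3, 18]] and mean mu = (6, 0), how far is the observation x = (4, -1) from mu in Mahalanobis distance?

Step 1 — centre the observation: (x - mu) = (-2, -1).

Step 2 — invert Sigma. det(Sigma) = 2·18 - (3)² = 27.
  Sigma^{-1} = (1/det) · [[d, -b], [-b, a]] = [[0.6667, -0.1111],
 [-0.1111, 0.0741]].

Step 3 — form the quadratic (x - mu)^T · Sigma^{-1} · (x - mu):
  Sigma^{-1} · (x - mu) = (-1.2222, 0.1481).
  (x - mu)^T · [Sigma^{-1} · (x - mu)] = (-2)·(-1.2222) + (-1)·(0.1481) = 2.2963.

Step 4 — take square root: d = √(2.2963) ≈ 1.5154.

d(x, mu) = √(2.2963) ≈ 1.5154


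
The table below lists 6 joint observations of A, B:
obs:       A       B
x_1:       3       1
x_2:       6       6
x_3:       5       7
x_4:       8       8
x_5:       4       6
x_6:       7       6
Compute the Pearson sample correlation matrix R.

Step 1 — column means:
  mean(A) = (3 + 6 + 5 + 8 + 4 + 7) / 6 = 33/6 = 5.5
  mean(B) = (1 + 6 + 7 + 8 + 6 + 6) / 6 = 34/6 = 5.6667

Step 2 — sample variances and covariances s[i,j] = (1/(n-1)) · Σ_k (x_{k,i} - mean_i) · (x_{k,j} - mean_j), with n-1 = 5:
  s[A,A] = ((-2.5)·(-2.5) + (0.5)·(0.5) + (-0.5)·(-0.5) + (2.5)·(2.5) + (-1.5)·(-1.5) + (1.5)·(1.5)) / 5 = 17.5/5 = 3.5
  s[A,B] = ((-2.5)·(-4.6667) + (0.5)·(0.3333) + (-0.5)·(1.3333) + (2.5)·(2.3333) + (-1.5)·(0.3333) + (1.5)·(0.3333)) / 5 = 17/5 = 3.4
  s[B,B] = ((-4.6667)·(-4.6667) + (0.3333)·(0.3333) + (1.3333)·(1.3333) + (2.3333)·(2.3333) + (0.3333)·(0.3333) + (0.3333)·(0.3333)) / 5 = 29.3333/5 = 5.8667
  Sample standard deviations s_i = √(s[i,i]):
  s(A) = √(3.5) = 1.8708
  s(B) = √(5.8667) = 2.4221

Step 3 — r_{ij} = s_{ij} / (s_i · s_j):
  r[A,A] = 1 (diagonal).
  r[A,B] = 3.4 / (1.8708 · 2.4221) = 3.4 / 4.5314 = 0.7503
  r[B,B] = 1 (diagonal).

R is symmetric with unit diagonal. Assembling:

R = [[1, 0.7503],
 [0.7503, 1]]


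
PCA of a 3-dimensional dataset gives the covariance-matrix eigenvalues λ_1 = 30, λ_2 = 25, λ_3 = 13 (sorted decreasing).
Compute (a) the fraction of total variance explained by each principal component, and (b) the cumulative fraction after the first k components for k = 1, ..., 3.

Step 1 — total variance = trace(Sigma) = Σ λ_i = 30 + 25 + 13 = 68.

Step 2 — fraction explained by component i = λ_i / Σ λ:
  PC1: 30/68 = 0.4412
  PC2: 25/68 = 0.3676
  PC3: 13/68 = 0.1912

Step 3 — cumulative fraction after k components = (λ_1 + ... + λ_k) / Σ λ:
  k = 1: 30/68 = 0.4412
  k = 2: (30 + 25)/68 = 55/68 = 0.8088
  k = 3: (30 + 25 + 13)/68 = 68/68 = 1

Summary (fraction, with percent):

explained: PC1 0.4412 (44.12%), PC2 0.3676 (36.76%), PC3 0.1912 (19.12%);  cumulative: 0.4412, 0.8088, 1


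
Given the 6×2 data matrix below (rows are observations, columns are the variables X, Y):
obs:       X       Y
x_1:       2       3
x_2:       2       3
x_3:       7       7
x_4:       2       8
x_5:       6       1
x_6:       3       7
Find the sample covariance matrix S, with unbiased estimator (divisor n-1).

Step 1 — column means:
  mean(X) = (2 + 2 + 7 + 2 + 6 + 3) / 6 = 22/6 = 3.6667
  mean(Y) = (3 + 3 + 7 + 8 + 1 + 7) / 6 = 29/6 = 4.8333

Step 2 — sample covariance S[i,j] = (1/(n-1)) · Σ_k (x_{k,i} - mean_i) · (x_{k,j} - mean_j), with n-1 = 5.
  S[X,X] = ((-1.6667)·(-1.6667) + (-1.6667)·(-1.6667) + (3.3333)·(3.3333) + (-1.6667)·(-1.6667) + (2.3333)·(2.3333) + (-0.6667)·(-0.6667)) / 5 = 25.3333/5 = 5.0667
  S[X,Y] = ((-1.6667)·(-1.8333) + (-1.6667)·(-1.8333) + (3.3333)·(2.1667) + (-1.6667)·(3.1667) + (2.3333)·(-3.8333) + (-0.6667)·(2.1667)) / 5 = -2.3333/5 = -0.4667
  S[Y,Y] = ((-1.8333)·(-1.8333) + (-1.8333)·(-1.8333) + (2.1667)·(2.1667) + (3.1667)·(3.1667) + (-3.8333)·(-3.8333) + (2.1667)·(2.1667)) / 5 = 40.8333/5 = 8.1667

S is symmetric (S[j,i] = S[i,j]). Assembling:

S = [[5.0667, -0.4667],
 [-0.4667, 8.1667]]


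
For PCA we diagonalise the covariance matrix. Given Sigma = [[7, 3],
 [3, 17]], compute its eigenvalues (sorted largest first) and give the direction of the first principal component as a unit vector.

Step 1 — characteristic polynomial of 2×2 Sigma:
  det(Sigma - λI) = λ² - trace · λ + det = 0.
  trace = 7 + 17 = 24, det = 7·17 - (3)² = 110.
Step 2 — discriminant:
  Δ = trace² - 4·det = 576 - 440 = 136.
Step 3 — eigenvalues:
  λ = (trace ± √Δ)/2 = (24 ± 11.6619)/2,
  λ_1 = 17.831,  λ_2 = 6.169.

Step 4 — unit eigenvector for λ_1: solve (Sigma - λ_1 I)v = 0. First row:
  (7 - 17.831)·v_x + (3)·v_y = 0, i.e. (-10.831)·v_x + (3)·v_y = 0,
  so v ∝ (b, λ_1 - a) = (3, 10.831) = u.
  ||u|| = √((3)² + (10.831)²) = √(126.3095) ≈ 11.2388,
  v_1 = u/||u|| ≈ (0.2669, 0.9637) (||v_1|| = 1).

λ_1 = 17.831,  λ_2 = 6.169;  v_1 ≈ (0.2669, 0.9637)


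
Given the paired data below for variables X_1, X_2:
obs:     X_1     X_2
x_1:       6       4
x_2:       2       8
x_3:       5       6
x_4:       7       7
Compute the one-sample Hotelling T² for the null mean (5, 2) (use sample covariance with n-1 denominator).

Step 1 — sample mean vector:
  mean(X_1) = (6 + 2 + 5 + 7) / 4 = 20/4 = 5
  mean(X_2) = (4 + 8 + 6 + 7) / 4 = 25/4 = 6.25
  x̄ = (5, 6.25),  deviation x̄ - mu_0 = (5, 6.25) - (5, 2) = (0, 4.25).

Step 2 — sample covariance matrix, S[i,j] = (1/(n-1)) · Σ_k (x_{k,i} - mean_i) · (x_{k,j} - mean_j), divisor n-1 = 3:
  S[X_1,X_1] = ((1)·(1) + (-3)·(-3) + (0)·(0) + (2)·(2)) / 3 = 14/3 = 4.6667
  S[X_1,X_2] = ((1)·(-2.25) + (-3)·(1.75) + (0)·(-0.25) + (2)·(0.75)) / 3 = -6/3 = -2
  S[X_2,X_2] = ((-2.25)·(-2.25) + (1.75)·(1.75) + (-0.25)·(-0.25) + (0.75)·(0.75)) / 3 = 8.75/3 = 2.9167
  S = [[4.6667, -2],
 [-2, 2.9167]].

Step 3 — invert S. det(S) = 4.6667·2.9167 - (-2)² = 9.6111.
  S^{-1} = (1/det) · [[d, -b], [-b, a]] = [[0.3035, 0.2081],
 [0.2081, 0.4855]].

Step 4 — quadratic form (x̄ - mu_0)^T · S^{-1} · (x̄ - mu_0):
  S^{-1} · (x̄ - mu_0) = (0.8844, 2.0636),
  (x̄ - mu_0)^T · [...] = (0)·(0.8844) + (4.25)·(2.0636) = 8.7702.

Step 5 — scale by n: T² = 4 · 8.7702 = 35.0809.

T² ≈ 35.0809


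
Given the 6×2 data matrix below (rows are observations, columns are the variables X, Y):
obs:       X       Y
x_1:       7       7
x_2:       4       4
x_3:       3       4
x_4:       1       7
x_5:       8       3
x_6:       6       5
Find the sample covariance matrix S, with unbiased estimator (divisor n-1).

Step 1 — column means:
  mean(X) = (7 + 4 + 3 + 1 + 8 + 6) / 6 = 29/6 = 4.8333
  mean(Y) = (7 + 4 + 4 + 7 + 3 + 5) / 6 = 30/6 = 5

Step 2 — sample covariance S[i,j] = (1/(n-1)) · Σ_k (x_{k,i} - mean_i) · (x_{k,j} - mean_j), with n-1 = 5.
  S[X,X] = ((2.1667)·(2.1667) + (-0.8333)·(-0.8333) + (-1.8333)·(-1.8333) + (-3.8333)·(-3.8333) + (3.1667)·(3.1667) + (1.1667)·(1.1667)) / 5 = 34.8333/5 = 6.9667
  S[X,Y] = ((2.1667)·(2) + (-0.8333)·(-1) + (-1.8333)·(-1) + (-3.8333)·(2) + (3.1667)·(-2) + (1.1667)·(0)) / 5 = -7/5 = -1.4
  S[Y,Y] = ((2)·(2) + (-1)·(-1) + (-1)·(-1) + (2)·(2) + (-2)·(-2) + (0)·(0)) / 5 = 14/5 = 2.8

S is symmetric (S[j,i] = S[i,j]). Assembling:

S = [[6.9667, -1.4],
 [-1.4, 2.8]]


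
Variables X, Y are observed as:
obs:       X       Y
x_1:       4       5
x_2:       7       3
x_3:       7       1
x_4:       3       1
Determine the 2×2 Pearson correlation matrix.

Step 1 — column means:
  mean(X) = (4 + 7 + 7 + 3) / 4 = 21/4 = 5.25
  mean(Y) = (5 + 3 + 1 + 1) / 4 = 10/4 = 2.5

Step 2 — sample variances and covariances s[i,j] = (1/(n-1)) · Σ_k (x_{k,i} - mean_i) · (x_{k,j} - mean_j), with n-1 = 3:
  s[X,X] = ((-1.25)·(-1.25) + (1.75)·(1.75) + (1.75)·(1.75) + (-2.25)·(-2.25)) / 3 = 12.75/3 = 4.25
  s[X,Y] = ((-1.25)·(2.5) + (1.75)·(0.5) + (1.75)·(-1.5) + (-2.25)·(-1.5)) / 3 = -1.5/3 = -0.5
  s[Y,Y] = ((2.5)·(2.5) + (0.5)·(0.5) + (-1.5)·(-1.5) + (-1.5)·(-1.5)) / 3 = 11/3 = 3.6667
  Sample standard deviations s_i = √(s[i,i]):
  s(X) = √(4.25) = 2.0616
  s(Y) = √(3.6667) = 1.9149

Step 3 — r_{ij} = s_{ij} / (s_i · s_j):
  r[X,X] = 1 (diagonal).
  r[X,Y] = -0.5 / (2.0616 · 1.9149) = -0.5 / 3.9476 = -0.1267
  r[Y,Y] = 1 (diagonal).

R is symmetric with unit diagonal. Assembling:

R = [[1, -0.1267],
 [-0.1267, 1]]


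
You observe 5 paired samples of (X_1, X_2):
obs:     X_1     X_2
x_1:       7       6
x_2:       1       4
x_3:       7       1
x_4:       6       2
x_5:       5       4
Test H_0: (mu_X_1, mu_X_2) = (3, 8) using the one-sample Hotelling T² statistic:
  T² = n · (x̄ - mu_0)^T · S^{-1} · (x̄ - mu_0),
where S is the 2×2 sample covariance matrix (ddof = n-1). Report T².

Step 1 — sample mean vector:
  mean(X_1) = (7 + 1 + 7 + 6 + 5) / 5 = 26/5 = 5.2
  mean(X_2) = (6 + 4 + 1 + 2 + 4) / 5 = 17/5 = 3.4
  x̄ = (5.2, 3.4),  deviation x̄ - mu_0 = (5.2, 3.4) - (3, 8) = (2.2, -4.6).

Step 2 — sample covariance matrix, S[i,j] = (1/(n-1)) · Σ_k (x_{k,i} - mean_i) · (x_{k,j} - mean_j), divisor n-1 = 4:
  S[X_1,X_1] = ((1.8)·(1.8) + (-4.2)·(-4.2) + (1.8)·(1.8) + (0.8)·(0.8) + (-0.2)·(-0.2)) / 4 = 24.8/4 = 6.2
  S[X_1,X_2] = ((1.8)·(2.6) + (-4.2)·(0.6) + (1.8)·(-2.4) + (0.8)·(-1.4) + (-0.2)·(0.6)) / 4 = -3.4/4 = -0.85
  S[X_2,X_2] = ((2.6)·(2.6) + (0.6)·(0.6) + (-2.4)·(-2.4) + (-1.4)·(-1.4) + (0.6)·(0.6)) / 4 = 15.2/4 = 3.8
  S = [[6.2, -0.85],
 [-0.85, 3.8]].

Step 3 — invert S. det(S) = 6.2·3.8 - (-0.85)² = 22.8375.
  S^{-1} = (1/det) · [[d, -b], [-b, a]] = [[0.1664, 0.0372],
 [0.0372, 0.2715]].

Step 4 — quadratic form (x̄ - mu_0)^T · S^{-1} · (x̄ - mu_0):
  S^{-1} · (x̄ - mu_0) = (0.1949, -1.1669),
  (x̄ - mu_0)^T · [...] = (2.2)·(0.1949) + (-4.6)·(-1.1669) = 5.7966.

Step 5 — scale by n: T² = 5 · 5.7966 = 28.983.

T² ≈ 28.983


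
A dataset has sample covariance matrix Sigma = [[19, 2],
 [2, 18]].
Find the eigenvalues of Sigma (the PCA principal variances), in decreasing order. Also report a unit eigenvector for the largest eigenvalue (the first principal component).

Step 1 — characteristic polynomial of 2×2 Sigma:
  det(Sigma - λI) = λ² - trace · λ + det = 0.
  trace = 19 + 18 = 37, det = 19·18 - (2)² = 338.
Step 2 — discriminant:
  Δ = trace² - 4·det = 1369 - 1352 = 17.
Step 3 — eigenvalues:
  λ = (trace ± √Δ)/2 = (37 ± 4.1231)/2,
  λ_1 = 20.5616,  λ_2 = 16.4384.

Step 4 — unit eigenvector for λ_1: solve (Sigma - λ_1 I)v = 0. First row:
  (19 - 20.5616)·v_x + (2)·v_y = 0, i.e. (-1.5616)·v_x + (2)·v_y = 0,
  so v ∝ (b, λ_1 - a) = (2, 1.5616) = u.
  ||u|| = √((2)² + (1.5616)²) = √(6.4384) ≈ 2.5374,
  v_1 = u/||u|| ≈ (0.7882, 0.6154) (||v_1|| = 1).

λ_1 = 20.5616,  λ_2 = 16.4384;  v_1 ≈ (0.7882, 0.6154)


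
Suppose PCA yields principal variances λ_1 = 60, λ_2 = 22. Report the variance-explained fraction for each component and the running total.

Step 1 — total variance = trace(Sigma) = Σ λ_i = 60 + 22 = 82.

Step 2 — fraction explained by component i = λ_i / Σ λ:
  PC1: 60/82 = 0.7317
  PC2: 22/82 = 0.2683

Step 3 — cumulative fraction after k components = (λ_1 + ... + λ_k) / Σ λ:
  k = 1: 60/82 = 0.7317
  k = 2: (60 + 22)/82 = 82/82 = 1

Summary (fraction, with percent):

explained: PC1 0.7317 (73.17%), PC2 0.2683 (26.83%);  cumulative: 0.7317, 1


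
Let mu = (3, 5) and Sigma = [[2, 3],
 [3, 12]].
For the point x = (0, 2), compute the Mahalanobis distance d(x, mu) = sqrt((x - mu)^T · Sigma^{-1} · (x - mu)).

Step 1 — centre the observation: (x - mu) = (-3, -3).

Step 2 — invert Sigma. det(Sigma) = 2·12 - (3)² = 15.
  Sigma^{-1} = (1/det) · [[d, -b], [-b, a]] = [[0.8, -0.2],
 [-0.2, 0.1333]].

Step 3 — form the quadratic (x - mu)^T · Sigma^{-1} · (x - mu):
  Sigma^{-1} · (x - mu) = (-1.8, 0.2).
  (x - mu)^T · [Sigma^{-1} · (x - mu)] = (-3)·(-1.8) + (-3)·(0.2) = 4.8.

Step 4 — take square root: d = √(4.8) ≈ 2.1909.

d(x, mu) = √(4.8) ≈ 2.1909


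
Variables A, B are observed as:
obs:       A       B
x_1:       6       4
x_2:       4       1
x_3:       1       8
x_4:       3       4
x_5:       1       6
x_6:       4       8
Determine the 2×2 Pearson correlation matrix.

Step 1 — column means:
  mean(A) = (6 + 4 + 1 + 3 + 1 + 4) / 6 = 19/6 = 3.1667
  mean(B) = (4 + 1 + 8 + 4 + 6 + 8) / 6 = 31/6 = 5.1667

Step 2 — sample variances and covariances s[i,j] = (1/(n-1)) · Σ_k (x_{k,i} - mean_i) · (x_{k,j} - mean_j), with n-1 = 5:
  s[A,A] = ((2.8333)·(2.8333) + (0.8333)·(0.8333) + (-2.1667)·(-2.1667) + (-0.1667)·(-0.1667) + (-2.1667)·(-2.1667) + (0.8333)·(0.8333)) / 5 = 18.8333/5 = 3.7667
  s[A,B] = ((2.8333)·(-1.1667) + (0.8333)·(-4.1667) + (-2.1667)·(2.8333) + (-0.1667)·(-1.1667) + (-2.1667)·(0.8333) + (0.8333)·(2.8333)) / 5 = -12.1667/5 = -2.4333
  s[B,B] = ((-1.1667)·(-1.1667) + (-4.1667)·(-4.1667) + (2.8333)·(2.8333) + (-1.1667)·(-1.1667) + (0.8333)·(0.8333) + (2.8333)·(2.8333)) / 5 = 36.8333/5 = 7.3667
  Sample standard deviations s_i = √(s[i,i]):
  s(A) = √(3.7667) = 1.9408
  s(B) = √(7.3667) = 2.7142

Step 3 — r_{ij} = s_{ij} / (s_i · s_j):
  r[A,A] = 1 (diagonal).
  r[A,B] = -2.4333 / (1.9408 · 2.7142) = -2.4333 / 5.2676 = -0.4619
  r[B,B] = 1 (diagonal).

R is symmetric with unit diagonal. Assembling:

R = [[1, -0.4619],
 [-0.4619, 1]]


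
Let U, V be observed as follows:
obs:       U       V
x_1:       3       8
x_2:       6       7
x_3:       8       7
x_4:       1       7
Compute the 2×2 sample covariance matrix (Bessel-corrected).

Step 1 — column means:
  mean(U) = (3 + 6 + 8 + 1) / 4 = 18/4 = 4.5
  mean(V) = (8 + 7 + 7 + 7) / 4 = 29/4 = 7.25

Step 2 — sample covariance S[i,j] = (1/(n-1)) · Σ_k (x_{k,i} - mean_i) · (x_{k,j} - mean_j), with n-1 = 3.
  S[U,U] = ((-1.5)·(-1.5) + (1.5)·(1.5) + (3.5)·(3.5) + (-3.5)·(-3.5)) / 3 = 29/3 = 9.6667
  S[U,V] = ((-1.5)·(0.75) + (1.5)·(-0.25) + (3.5)·(-0.25) + (-3.5)·(-0.25)) / 3 = -1.5/3 = -0.5
  S[V,V] = ((0.75)·(0.75) + (-0.25)·(-0.25) + (-0.25)·(-0.25) + (-0.25)·(-0.25)) / 3 = 0.75/3 = 0.25

S is symmetric (S[j,i] = S[i,j]). Assembling:

S = [[9.6667, -0.5],
 [-0.5, 0.25]]


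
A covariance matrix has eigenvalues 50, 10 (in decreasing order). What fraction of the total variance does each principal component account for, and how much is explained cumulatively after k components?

Step 1 — total variance = trace(Sigma) = Σ λ_i = 50 + 10 = 60.

Step 2 — fraction explained by component i = λ_i / Σ λ:
  PC1: 50/60 = 0.8333
  PC2: 10/60 = 0.1667

Step 3 — cumulative fraction after k components = (λ_1 + ... + λ_k) / Σ λ:
  k = 1: 50/60 = 0.8333
  k = 2: (50 + 10)/60 = 60/60 = 1

Summary (fraction, with percent):

explained: PC1 0.8333 (83.33%), PC2 0.1667 (16.67%);  cumulative: 0.8333, 1


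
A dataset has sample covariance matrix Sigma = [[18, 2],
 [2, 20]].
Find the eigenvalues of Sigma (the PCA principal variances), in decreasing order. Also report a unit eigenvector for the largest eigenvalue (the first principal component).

Step 1 — characteristic polynomial of 2×2 Sigma:
  det(Sigma - λI) = λ² - trace · λ + det = 0.
  trace = 18 + 20 = 38, det = 18·20 - (2)² = 356.
Step 2 — discriminant:
  Δ = trace² - 4·det = 1444 - 1424 = 20.
Step 3 — eigenvalues:
  λ = (trace ± √Δ)/2 = (38 ± 4.4721)/2,
  λ_1 = 21.2361,  λ_2 = 16.7639.

Step 4 — unit eigenvector for λ_1: solve (Sigma - λ_1 I)v = 0. First row:
  (18 - 21.2361)·v_x + (2)·v_y = 0, i.e. (-3.2361)·v_x + (2)·v_y = 0,
  so v ∝ (b, λ_1 - a) = (2, 3.2361) = u.
  ||u|| = √((2)² + (3.2361)²) = √(14.4721) ≈ 3.8042,
  v_1 = u/||u|| ≈ (0.5257, 0.8507) (||v_1|| = 1).

λ_1 = 21.2361,  λ_2 = 16.7639;  v_1 ≈ (0.5257, 0.8507)
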